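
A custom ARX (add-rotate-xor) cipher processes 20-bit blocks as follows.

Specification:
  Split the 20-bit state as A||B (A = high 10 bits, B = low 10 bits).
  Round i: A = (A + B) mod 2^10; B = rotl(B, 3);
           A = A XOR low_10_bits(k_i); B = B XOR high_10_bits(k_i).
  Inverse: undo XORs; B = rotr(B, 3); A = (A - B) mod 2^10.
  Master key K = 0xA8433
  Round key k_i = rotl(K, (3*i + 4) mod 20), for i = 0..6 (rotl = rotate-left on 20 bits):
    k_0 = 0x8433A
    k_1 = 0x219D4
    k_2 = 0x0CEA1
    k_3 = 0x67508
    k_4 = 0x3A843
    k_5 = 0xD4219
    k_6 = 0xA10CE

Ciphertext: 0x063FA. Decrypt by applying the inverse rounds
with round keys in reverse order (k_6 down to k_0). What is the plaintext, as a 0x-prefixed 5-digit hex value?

0x7C59A

s_0 = ciphertext = 0x063FA
s_1 = InvRound(s_0, k_6) = 0x69F2F
s_2 = InvRound(s_1, k_5) = 0x0BF8F
s_3 = InvRound(s_2, k_4) = 0x602EC
s_4 = InvRound(s_3, k_3) = 0xE68EE
s_5 = InvRound(s_4, k_2) = 0xA829B
s_6 = InvRound(s_5, k_1) = 0x2C6C3
s_7 = InvRound(s_6, k_0) = 0x7C59A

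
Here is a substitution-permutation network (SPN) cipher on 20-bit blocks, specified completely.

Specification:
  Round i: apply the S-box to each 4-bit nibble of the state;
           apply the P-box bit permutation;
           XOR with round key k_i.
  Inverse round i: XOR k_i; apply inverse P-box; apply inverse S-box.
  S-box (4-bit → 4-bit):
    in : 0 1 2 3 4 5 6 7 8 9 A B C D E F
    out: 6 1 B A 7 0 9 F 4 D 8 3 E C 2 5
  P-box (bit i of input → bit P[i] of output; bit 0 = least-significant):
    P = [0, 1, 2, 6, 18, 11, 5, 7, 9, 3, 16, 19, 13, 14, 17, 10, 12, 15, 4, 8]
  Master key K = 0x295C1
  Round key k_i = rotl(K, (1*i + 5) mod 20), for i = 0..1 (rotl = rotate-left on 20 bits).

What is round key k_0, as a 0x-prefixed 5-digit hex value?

K = 0x295C1
k_0 = rotl(K, (1*0+5) mod 20) = rotl(K, 5) = 0x2B825

0x2B825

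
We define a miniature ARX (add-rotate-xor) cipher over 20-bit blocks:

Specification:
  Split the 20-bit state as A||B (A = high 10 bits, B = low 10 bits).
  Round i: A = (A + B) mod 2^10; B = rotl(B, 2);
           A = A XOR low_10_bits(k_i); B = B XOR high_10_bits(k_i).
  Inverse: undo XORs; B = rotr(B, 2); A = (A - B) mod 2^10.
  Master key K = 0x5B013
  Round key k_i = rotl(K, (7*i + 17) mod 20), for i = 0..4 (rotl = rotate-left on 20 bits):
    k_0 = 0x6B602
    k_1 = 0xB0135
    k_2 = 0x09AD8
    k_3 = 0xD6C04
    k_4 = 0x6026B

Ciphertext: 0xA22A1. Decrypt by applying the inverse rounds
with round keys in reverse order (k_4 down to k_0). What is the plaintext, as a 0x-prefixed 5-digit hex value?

s_0 = ciphertext = 0xA22A1
s_1 = InvRound(s_0, k_4) = 0xC6DC8
s_2 = InvRound(s_1, k_3) = 0xDEFA4
s_3 = InvRound(s_2, k_2) = 0xB0EE0
s_4 = InvRound(s_3, k_1) = 0xFB808
s_5 = InvRound(s_4, k_0) = 0x20D69

0x20D69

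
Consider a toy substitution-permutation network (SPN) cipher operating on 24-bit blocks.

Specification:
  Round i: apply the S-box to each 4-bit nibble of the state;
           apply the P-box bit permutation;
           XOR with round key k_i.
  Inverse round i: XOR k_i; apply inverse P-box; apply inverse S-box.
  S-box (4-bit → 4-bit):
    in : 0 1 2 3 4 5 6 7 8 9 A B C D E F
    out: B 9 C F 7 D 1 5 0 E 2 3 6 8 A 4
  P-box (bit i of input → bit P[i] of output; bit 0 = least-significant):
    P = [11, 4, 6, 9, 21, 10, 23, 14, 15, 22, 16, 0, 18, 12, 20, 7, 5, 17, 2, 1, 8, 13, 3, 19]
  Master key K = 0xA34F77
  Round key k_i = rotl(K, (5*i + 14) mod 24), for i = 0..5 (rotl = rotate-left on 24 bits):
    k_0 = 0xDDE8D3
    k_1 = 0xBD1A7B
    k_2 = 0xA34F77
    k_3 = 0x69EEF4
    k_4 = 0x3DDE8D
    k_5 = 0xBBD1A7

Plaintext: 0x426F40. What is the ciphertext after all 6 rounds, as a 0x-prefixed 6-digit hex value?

0x436A6E

s_0 = plaintext = 0x426F40
s_1 = Round(s_0, k_0) = 0x78C7CD
s_2 = Round(s_1, k_1) = 0x2C8D73
s_3 = Round(s_2, k_2) = 0x09452A
s_4 = Round(s_3, k_3) = 0xF61FE3
s_5 = Round(s_4, k_4) = 0x389075
s_6 = Round(s_5, k_5) = 0x436A6E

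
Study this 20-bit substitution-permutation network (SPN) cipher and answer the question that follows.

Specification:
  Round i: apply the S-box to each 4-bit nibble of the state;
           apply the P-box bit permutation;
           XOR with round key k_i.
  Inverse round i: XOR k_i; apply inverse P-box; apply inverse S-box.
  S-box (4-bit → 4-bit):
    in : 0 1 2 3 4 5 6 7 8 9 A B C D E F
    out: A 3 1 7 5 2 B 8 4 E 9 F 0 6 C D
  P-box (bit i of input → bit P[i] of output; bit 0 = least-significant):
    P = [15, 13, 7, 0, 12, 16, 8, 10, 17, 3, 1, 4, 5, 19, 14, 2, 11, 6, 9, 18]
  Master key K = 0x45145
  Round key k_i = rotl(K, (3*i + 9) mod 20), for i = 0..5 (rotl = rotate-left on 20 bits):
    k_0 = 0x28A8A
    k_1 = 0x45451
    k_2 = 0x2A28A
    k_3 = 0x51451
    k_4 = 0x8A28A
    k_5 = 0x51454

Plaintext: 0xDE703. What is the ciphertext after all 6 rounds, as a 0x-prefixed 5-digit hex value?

s_0 = plaintext = 0xDE703
s_1 = Round(s_0, k_0) = 0x36C5E
s_2 = Round(s_1, k_1) = 0xD5EB4
s_3 = Round(s_2, k_2) = 0xB3558
s_4 = Round(s_3, k_3) = 0x85EB9
s_5 = Round(s_4, k_4) = 0x19519
s_6 = Round(s_5, k_5) = 0xC6C99

0xC6C99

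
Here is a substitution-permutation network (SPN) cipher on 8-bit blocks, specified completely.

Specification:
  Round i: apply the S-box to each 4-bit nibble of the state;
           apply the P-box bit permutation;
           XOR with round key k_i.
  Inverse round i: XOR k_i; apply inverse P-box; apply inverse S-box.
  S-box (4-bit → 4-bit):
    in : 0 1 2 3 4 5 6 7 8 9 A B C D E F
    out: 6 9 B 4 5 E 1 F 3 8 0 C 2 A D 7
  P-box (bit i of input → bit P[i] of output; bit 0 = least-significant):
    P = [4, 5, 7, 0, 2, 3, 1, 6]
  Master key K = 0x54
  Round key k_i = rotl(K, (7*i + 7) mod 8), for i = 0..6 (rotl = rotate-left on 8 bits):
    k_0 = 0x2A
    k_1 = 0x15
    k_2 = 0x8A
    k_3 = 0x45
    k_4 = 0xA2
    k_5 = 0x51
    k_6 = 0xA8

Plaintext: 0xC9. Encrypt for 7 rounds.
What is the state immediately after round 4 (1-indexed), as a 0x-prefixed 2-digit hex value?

s_0 = plaintext = 0xC9
s_1 = Round(s_0, k_0) = 0x23
s_2 = Round(s_1, k_1) = 0xD9
s_3 = Round(s_2, k_2) = 0xC3
s_4 = Round(s_3, k_3) = 0xCD
s_5 = Round(s_4, k_4) = 0x8B
s_6 = Round(s_5, k_5) = 0xDC
s_7 = Round(s_6, k_6) = 0xC0

0xCD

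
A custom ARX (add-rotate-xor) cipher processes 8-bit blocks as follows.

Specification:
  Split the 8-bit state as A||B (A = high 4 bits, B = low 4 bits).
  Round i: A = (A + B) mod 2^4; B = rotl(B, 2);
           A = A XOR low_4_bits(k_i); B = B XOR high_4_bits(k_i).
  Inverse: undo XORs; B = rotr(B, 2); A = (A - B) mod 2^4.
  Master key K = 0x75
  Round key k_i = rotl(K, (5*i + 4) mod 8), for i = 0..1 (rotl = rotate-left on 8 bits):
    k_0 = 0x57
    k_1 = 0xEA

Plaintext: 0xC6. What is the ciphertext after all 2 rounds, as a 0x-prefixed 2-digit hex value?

0xBD

s_0 = plaintext = 0xC6
s_1 = Round(s_0, k_0) = 0x5C
s_2 = Round(s_1, k_1) = 0xBD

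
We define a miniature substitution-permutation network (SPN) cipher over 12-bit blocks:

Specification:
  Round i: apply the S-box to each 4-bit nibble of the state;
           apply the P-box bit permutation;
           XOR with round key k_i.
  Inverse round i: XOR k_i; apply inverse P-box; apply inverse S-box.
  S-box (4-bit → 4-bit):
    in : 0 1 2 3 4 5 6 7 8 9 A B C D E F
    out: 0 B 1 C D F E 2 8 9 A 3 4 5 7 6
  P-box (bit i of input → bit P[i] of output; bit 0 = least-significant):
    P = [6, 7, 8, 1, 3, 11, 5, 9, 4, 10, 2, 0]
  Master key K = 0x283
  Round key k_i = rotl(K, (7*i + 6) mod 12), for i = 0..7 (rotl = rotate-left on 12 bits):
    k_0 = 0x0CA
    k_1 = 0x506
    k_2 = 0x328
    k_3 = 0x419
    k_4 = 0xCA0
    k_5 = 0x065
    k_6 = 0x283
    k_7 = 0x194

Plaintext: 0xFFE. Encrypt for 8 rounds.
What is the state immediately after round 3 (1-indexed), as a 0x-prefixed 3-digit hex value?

0x397

s_0 = plaintext = 0xFFE
s_1 = Round(s_0, k_0) = 0xD2E
s_2 = Round(s_1, k_1) = 0x4DA
s_3 = Round(s_2, k_2) = 0x397
s_4 = Round(s_3, k_3) = 0x694
s_5 = Round(s_4, k_4) = 0xBEF
s_6 = Round(s_5, k_5) = 0xDDD
s_7 = Round(s_6, k_6) = 0x3FF
s_8 = Round(s_7, k_7) = 0x831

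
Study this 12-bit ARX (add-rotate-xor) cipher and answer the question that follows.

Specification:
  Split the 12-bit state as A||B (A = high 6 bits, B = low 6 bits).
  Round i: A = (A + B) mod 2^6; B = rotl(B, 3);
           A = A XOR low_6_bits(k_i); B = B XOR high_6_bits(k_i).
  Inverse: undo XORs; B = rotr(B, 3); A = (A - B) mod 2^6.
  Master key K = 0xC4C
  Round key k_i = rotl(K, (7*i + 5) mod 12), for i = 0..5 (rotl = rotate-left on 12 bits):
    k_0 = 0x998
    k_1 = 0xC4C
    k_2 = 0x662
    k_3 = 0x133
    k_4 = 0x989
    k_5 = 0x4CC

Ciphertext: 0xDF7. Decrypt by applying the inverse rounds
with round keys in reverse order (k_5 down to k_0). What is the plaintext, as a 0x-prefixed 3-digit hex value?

s_0 = ciphertext = 0xDF7
s_1 = InvRound(s_0, k_5) = 0x5E4
s_2 = InvRound(s_1, k_4) = 0x390
s_3 = InvRound(s_2, k_3) = 0x6E2
s_4 = InvRound(s_3, k_2) = 0x69F
s_5 = InvRound(s_4, k_1) = 0x875
s_6 = InvRound(s_5, k_0) = 0x7DA

0x7DA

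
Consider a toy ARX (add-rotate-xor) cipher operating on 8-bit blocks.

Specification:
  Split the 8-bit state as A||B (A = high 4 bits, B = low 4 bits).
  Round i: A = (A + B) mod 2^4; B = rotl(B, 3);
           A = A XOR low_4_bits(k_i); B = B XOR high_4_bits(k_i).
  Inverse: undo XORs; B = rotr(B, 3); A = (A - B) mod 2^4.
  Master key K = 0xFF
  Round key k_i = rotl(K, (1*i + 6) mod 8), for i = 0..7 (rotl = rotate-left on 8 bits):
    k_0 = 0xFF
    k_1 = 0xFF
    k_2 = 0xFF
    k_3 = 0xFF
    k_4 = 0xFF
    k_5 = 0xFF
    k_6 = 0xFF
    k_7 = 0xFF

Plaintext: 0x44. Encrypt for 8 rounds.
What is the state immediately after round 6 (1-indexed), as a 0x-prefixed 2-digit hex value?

s_0 = plaintext = 0x44
s_1 = Round(s_0, k_0) = 0x7D
s_2 = Round(s_1, k_1) = 0xB1
s_3 = Round(s_2, k_2) = 0x37
s_4 = Round(s_3, k_3) = 0x54
s_5 = Round(s_4, k_4) = 0x6D
s_6 = Round(s_5, k_5) = 0xC1
s_7 = Round(s_6, k_6) = 0x27
s_8 = Round(s_7, k_7) = 0x64

0xC1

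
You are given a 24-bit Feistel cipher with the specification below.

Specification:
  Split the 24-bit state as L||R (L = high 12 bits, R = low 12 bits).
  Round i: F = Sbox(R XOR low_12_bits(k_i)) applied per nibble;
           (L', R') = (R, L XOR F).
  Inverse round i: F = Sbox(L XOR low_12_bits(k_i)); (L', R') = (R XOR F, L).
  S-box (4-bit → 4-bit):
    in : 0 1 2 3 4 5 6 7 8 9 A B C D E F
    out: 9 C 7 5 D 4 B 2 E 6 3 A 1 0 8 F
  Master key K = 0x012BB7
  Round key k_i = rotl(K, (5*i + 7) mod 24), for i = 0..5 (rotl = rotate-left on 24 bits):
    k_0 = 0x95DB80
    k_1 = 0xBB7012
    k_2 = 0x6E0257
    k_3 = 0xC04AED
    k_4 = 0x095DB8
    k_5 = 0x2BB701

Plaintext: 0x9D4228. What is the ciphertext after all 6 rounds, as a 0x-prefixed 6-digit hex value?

s_0 = plaintext = 0x9D4228
s_1 = Round(s_0, k_0) = 0x228FEA
s_2 = Round(s_1, k_1) = 0xFEADD6
s_3 = Round(s_2, k_2) = 0xDD6006
s_4 = Round(s_3, k_3) = 0x006E5C
s_5 = Round(s_4, k_4) = 0xE5C58B
s_6 = Round(s_5, k_5) = 0x58B9BF

0x58B9BF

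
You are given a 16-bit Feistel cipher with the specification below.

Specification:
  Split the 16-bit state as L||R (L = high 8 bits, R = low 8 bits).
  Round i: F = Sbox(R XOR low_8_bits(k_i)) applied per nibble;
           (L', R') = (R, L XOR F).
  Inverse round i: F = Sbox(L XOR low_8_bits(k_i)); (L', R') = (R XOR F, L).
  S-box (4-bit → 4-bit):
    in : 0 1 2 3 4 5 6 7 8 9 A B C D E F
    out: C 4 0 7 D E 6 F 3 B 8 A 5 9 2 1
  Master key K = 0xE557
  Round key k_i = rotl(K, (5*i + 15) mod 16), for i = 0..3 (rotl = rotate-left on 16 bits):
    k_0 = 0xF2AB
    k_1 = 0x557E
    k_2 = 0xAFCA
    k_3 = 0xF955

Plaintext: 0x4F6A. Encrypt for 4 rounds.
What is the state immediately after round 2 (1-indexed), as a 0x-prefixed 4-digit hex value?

s_0 = plaintext = 0x4F6A
s_1 = Round(s_0, k_0) = 0x6A1B
s_2 = Round(s_1, k_1) = 0x1B04
s_3 = Round(s_2, k_2) = 0x0449
s_4 = Round(s_3, k_3) = 0x4941

0x1B04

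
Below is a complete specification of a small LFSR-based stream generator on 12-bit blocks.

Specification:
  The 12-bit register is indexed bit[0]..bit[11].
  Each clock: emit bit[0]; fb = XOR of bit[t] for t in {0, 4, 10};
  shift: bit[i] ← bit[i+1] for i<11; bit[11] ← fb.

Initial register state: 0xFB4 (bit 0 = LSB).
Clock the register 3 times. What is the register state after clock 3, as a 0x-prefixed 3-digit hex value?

0x9F6

reg_0 = 0xFB4
clock 1: out=0, reg = 0x7DA
clock 2: out=0, reg = 0x3ED
clock 3: out=1, reg = 0x9F6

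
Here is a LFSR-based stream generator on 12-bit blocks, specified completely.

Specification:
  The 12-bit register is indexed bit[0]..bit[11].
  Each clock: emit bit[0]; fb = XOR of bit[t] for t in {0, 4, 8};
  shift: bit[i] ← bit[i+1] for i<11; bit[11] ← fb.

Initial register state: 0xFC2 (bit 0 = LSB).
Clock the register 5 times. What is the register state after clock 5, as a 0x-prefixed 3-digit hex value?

0x0FE

reg_0 = 0xFC2
clock 1: out=0, reg = 0xFE1
clock 2: out=1, reg = 0x7F0
clock 3: out=0, reg = 0x3F8
clock 4: out=0, reg = 0x1FC
clock 5: out=0, reg = 0x0FE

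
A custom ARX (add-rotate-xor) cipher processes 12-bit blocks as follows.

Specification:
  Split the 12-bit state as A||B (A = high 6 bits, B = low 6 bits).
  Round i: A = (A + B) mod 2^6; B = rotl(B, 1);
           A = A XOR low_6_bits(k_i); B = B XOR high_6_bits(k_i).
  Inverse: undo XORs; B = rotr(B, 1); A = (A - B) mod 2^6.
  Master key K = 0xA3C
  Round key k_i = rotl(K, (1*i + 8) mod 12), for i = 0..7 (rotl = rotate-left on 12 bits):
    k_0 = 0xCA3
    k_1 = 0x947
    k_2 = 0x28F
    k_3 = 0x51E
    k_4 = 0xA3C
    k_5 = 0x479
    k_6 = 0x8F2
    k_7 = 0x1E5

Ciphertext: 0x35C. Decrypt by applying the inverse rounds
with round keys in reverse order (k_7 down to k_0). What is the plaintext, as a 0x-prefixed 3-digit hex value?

0x847

s_0 = ciphertext = 0x35C
s_1 = InvRound(s_0, k_7) = 0xEED
s_2 = InvRound(s_1, k_6) = 0x087
s_3 = InvRound(s_2, k_5) = 0xC0B
s_4 = InvRound(s_3, k_4) = 0x6F1
s_5 = InvRound(s_4, k_3) = 0x4F2
s_6 = InvRound(s_5, k_2) = 0x01C
s_7 = InvRound(s_6, k_1) = 0x2FC
s_8 = InvRound(s_7, k_0) = 0x847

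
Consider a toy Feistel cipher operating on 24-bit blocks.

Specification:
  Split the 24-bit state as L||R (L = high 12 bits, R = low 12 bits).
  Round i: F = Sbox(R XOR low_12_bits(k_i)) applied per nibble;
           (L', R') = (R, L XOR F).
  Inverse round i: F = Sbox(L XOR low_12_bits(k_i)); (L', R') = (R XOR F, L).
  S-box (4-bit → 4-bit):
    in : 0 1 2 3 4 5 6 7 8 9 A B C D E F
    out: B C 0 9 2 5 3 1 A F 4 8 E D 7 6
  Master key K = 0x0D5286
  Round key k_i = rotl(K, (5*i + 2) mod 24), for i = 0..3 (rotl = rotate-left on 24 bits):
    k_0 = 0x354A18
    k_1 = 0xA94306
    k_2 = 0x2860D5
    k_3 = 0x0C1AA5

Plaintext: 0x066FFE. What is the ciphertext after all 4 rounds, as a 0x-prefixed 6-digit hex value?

s_0 = plaintext = 0x066FFE
s_1 = Round(s_0, k_0) = 0xFFE515
s_2 = Round(s_1, k_1) = 0x515C37
s_3 = Round(s_2, k_2) = 0xC37B65
s_4 = Round(s_3, k_3) = 0xB650DC

0xB650DC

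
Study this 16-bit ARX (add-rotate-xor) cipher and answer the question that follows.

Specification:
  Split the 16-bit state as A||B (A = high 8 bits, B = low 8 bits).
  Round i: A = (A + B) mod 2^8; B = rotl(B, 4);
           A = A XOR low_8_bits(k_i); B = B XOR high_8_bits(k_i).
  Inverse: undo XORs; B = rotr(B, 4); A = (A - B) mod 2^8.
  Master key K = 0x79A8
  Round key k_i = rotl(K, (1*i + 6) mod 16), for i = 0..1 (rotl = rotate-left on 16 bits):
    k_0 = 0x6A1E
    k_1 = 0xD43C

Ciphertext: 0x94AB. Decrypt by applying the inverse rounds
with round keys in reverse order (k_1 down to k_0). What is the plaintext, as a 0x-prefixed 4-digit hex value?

s_0 = ciphertext = 0x94AB
s_1 = InvRound(s_0, k_1) = 0xB1F7
s_2 = InvRound(s_1, k_0) = 0xD6D9

0xD6D9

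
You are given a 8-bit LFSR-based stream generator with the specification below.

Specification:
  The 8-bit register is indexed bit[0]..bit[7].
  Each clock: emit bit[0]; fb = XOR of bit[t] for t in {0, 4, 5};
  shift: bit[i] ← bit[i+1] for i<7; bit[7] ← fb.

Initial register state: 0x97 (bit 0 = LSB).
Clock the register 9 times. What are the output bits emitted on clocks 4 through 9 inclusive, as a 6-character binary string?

010010

reg_0 = 0x97
clock 1: out=1, reg = 0x4B
clock 2: out=1, reg = 0xA5
clock 3: out=1, reg = 0x52
clock 4: out=0, reg = 0xA9
clock 5: out=1, reg = 0x54
clock 6: out=0, reg = 0xAA
clock 7: out=0, reg = 0xD5
clock 8: out=1, reg = 0x6A
clock 9: out=0, reg = 0xB5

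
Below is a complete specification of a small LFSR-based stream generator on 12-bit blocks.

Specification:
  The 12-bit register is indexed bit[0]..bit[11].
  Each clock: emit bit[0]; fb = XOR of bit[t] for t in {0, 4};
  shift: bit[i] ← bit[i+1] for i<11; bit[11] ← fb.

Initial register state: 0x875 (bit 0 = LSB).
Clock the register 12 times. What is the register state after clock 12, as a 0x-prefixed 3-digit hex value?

0xAF2

reg_0 = 0x875
clock 1: out=1, reg = 0x43A
clock 2: out=0, reg = 0xA1D
clock 3: out=1, reg = 0x50E
clock 4: out=0, reg = 0x287
clock 5: out=1, reg = 0x943
clock 6: out=1, reg = 0xCA1
clock 7: out=1, reg = 0xE50
clock 8: out=0, reg = 0xF28
clock 9: out=0, reg = 0x794
clock 10: out=0, reg = 0xBCA
clock 11: out=0, reg = 0x5E5
clock 12: out=1, reg = 0xAF2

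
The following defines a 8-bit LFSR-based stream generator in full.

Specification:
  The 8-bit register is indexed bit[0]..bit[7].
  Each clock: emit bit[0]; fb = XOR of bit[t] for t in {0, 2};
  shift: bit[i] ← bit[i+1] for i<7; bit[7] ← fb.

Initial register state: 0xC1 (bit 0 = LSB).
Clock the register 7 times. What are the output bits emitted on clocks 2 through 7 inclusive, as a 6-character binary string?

000001

reg_0 = 0xC1
clock 1: out=1, reg = 0xE0
clock 2: out=0, reg = 0x70
clock 3: out=0, reg = 0x38
clock 4: out=0, reg = 0x1C
clock 5: out=0, reg = 0x8E
clock 6: out=0, reg = 0xC7
clock 7: out=1, reg = 0x63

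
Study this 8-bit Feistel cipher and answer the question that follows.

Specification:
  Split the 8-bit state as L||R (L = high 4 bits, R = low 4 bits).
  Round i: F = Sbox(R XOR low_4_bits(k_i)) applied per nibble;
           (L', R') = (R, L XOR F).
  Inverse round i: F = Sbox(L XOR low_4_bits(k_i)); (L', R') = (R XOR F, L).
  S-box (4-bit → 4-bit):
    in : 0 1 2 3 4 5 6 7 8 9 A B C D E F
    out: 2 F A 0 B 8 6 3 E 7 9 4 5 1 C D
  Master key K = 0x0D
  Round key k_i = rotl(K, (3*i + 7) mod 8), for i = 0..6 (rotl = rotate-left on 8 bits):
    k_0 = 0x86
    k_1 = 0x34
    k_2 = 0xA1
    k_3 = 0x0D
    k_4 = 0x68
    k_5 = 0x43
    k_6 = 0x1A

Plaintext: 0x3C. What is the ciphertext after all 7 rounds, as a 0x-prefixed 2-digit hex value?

s_0 = plaintext = 0x3C
s_1 = Round(s_0, k_0) = 0xCA
s_2 = Round(s_1, k_1) = 0xA0
s_3 = Round(s_2, k_2) = 0x05
s_4 = Round(s_3, k_3) = 0x5E
s_5 = Round(s_4, k_4) = 0xE3
s_6 = Round(s_5, k_5) = 0x3C
s_7 = Round(s_6, k_6) = 0xC5

0xC5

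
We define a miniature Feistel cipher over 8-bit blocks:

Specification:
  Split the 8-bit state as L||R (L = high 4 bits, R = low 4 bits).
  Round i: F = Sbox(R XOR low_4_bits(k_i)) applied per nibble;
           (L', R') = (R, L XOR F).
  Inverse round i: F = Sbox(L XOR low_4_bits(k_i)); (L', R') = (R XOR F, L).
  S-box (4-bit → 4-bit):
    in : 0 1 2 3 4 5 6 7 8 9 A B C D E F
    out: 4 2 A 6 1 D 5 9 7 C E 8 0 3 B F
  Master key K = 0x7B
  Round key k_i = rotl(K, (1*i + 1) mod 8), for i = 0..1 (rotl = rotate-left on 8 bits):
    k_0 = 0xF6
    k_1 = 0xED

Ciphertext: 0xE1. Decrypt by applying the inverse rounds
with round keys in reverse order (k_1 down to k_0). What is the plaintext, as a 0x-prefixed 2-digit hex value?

0xC7

s_0 = ciphertext = 0xE1
s_1 = InvRound(s_0, k_1) = 0x7E
s_2 = InvRound(s_1, k_0) = 0xC7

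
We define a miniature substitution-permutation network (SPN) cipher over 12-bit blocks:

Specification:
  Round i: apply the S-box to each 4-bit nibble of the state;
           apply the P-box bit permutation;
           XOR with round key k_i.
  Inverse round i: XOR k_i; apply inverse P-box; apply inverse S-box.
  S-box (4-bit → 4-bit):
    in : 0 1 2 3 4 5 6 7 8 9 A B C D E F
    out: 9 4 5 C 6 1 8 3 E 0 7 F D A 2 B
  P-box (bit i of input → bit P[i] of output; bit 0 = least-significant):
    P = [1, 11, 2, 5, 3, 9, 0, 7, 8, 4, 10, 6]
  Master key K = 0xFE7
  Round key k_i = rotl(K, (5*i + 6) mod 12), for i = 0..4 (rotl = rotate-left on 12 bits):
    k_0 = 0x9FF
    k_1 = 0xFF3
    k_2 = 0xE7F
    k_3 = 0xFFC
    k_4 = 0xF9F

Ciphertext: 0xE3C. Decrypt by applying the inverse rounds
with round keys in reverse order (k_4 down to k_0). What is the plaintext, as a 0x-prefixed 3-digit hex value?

s_0 = ciphertext = 0xE3C
s_1 = InvRound(s_0, k_4) = 0x530
s_2 = InvRound(s_1, k_3) = 0x6F4
s_3 = InvRound(s_2, k_2) = 0x9C7
s_4 = InvRound(s_3, k_1) = 0x4E3
s_5 = InvRound(s_4, k_0) = 0xA54

0xA54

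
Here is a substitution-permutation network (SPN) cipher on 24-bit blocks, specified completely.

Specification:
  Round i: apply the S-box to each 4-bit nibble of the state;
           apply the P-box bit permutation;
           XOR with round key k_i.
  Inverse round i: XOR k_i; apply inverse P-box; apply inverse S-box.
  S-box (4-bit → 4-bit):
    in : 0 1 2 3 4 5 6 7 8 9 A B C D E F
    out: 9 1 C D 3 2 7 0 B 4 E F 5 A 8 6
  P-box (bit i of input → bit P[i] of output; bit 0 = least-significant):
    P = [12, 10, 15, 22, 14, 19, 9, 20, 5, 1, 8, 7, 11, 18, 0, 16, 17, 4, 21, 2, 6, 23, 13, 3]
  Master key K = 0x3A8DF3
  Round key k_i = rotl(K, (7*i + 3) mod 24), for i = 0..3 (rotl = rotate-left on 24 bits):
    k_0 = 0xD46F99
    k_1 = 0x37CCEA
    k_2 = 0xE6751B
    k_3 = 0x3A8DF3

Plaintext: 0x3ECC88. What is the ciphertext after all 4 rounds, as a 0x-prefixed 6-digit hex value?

s_0 = plaintext = 0x3ECC88
s_1 = Round(s_0, k_0) = 0x8C12F4
s_2 = Round(s_1, k_1) = 0x9DD322
s_3 = Round(s_2, k_2) = 0xB3D6AF
s_4 = Round(s_3, k_3) = 0x852A9D

0x852A9D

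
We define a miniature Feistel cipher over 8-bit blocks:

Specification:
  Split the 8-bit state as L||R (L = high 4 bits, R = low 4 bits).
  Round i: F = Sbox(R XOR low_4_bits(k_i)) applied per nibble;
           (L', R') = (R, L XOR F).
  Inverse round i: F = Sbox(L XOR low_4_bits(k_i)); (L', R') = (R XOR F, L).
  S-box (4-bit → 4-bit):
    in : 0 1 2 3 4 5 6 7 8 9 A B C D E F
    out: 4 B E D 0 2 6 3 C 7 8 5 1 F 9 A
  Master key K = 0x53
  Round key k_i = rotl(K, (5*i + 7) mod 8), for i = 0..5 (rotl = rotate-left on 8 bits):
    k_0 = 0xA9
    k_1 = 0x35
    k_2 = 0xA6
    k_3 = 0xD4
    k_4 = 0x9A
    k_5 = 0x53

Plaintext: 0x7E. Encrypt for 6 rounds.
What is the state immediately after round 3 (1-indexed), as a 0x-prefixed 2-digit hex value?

s_0 = plaintext = 0x7E
s_1 = Round(s_0, k_0) = 0xE4
s_2 = Round(s_1, k_1) = 0x45
s_3 = Round(s_2, k_2) = 0x59
s_4 = Round(s_3, k_3) = 0x9A
s_5 = Round(s_4, k_4) = 0xAD
s_6 = Round(s_5, k_5) = 0xD3

0x59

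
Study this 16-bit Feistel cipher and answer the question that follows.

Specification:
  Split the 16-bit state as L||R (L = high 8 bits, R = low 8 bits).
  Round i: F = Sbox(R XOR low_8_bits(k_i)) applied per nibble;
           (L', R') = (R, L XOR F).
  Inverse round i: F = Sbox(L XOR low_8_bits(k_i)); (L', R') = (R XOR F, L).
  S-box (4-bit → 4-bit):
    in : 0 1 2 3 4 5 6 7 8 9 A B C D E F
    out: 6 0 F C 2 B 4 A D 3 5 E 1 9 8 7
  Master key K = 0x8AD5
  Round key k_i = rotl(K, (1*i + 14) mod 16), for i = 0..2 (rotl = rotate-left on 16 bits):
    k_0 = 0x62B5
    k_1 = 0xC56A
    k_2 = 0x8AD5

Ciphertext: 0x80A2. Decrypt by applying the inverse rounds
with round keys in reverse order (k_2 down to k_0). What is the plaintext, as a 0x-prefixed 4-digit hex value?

s_0 = ciphertext = 0x80A2
s_1 = InvRound(s_0, k_2) = 0x1980
s_2 = InvRound(s_1, k_1) = 0x2C19
s_3 = InvRound(s_2, k_0) = 0x2A2C

0x2A2C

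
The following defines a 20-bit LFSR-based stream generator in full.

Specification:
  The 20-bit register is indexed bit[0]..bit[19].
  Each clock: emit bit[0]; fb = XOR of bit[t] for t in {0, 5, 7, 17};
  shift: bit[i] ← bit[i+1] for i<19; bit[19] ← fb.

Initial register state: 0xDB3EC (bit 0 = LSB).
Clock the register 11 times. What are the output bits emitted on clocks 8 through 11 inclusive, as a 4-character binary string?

reg_0 = 0xDB3EC
clock 1: out=0, reg = 0x6D9F6
clock 2: out=0, reg = 0xB6CFB
clock 3: out=1, reg = 0x5B67D
clock 4: out=1, reg = 0x2DB3E
clock 5: out=0, reg = 0x16D9F
clock 6: out=1, reg = 0x0B6CF
clock 7: out=1, reg = 0x05B67
clock 8: out=1, reg = 0x02DB3
clock 9: out=1, reg = 0x816D9
clock 10: out=1, reg = 0x40B6C
clock 11: out=0, reg = 0xA05B6

1110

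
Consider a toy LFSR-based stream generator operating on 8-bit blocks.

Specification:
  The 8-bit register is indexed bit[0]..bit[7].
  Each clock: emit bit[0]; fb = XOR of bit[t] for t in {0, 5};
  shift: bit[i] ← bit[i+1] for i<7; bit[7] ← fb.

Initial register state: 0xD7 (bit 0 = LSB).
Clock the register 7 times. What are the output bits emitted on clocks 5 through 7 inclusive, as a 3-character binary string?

101

reg_0 = 0xD7
clock 1: out=1, reg = 0xEB
clock 2: out=1, reg = 0x75
clock 3: out=1, reg = 0x3A
clock 4: out=0, reg = 0x9D
clock 5: out=1, reg = 0xCE
clock 6: out=0, reg = 0x67
clock 7: out=1, reg = 0x33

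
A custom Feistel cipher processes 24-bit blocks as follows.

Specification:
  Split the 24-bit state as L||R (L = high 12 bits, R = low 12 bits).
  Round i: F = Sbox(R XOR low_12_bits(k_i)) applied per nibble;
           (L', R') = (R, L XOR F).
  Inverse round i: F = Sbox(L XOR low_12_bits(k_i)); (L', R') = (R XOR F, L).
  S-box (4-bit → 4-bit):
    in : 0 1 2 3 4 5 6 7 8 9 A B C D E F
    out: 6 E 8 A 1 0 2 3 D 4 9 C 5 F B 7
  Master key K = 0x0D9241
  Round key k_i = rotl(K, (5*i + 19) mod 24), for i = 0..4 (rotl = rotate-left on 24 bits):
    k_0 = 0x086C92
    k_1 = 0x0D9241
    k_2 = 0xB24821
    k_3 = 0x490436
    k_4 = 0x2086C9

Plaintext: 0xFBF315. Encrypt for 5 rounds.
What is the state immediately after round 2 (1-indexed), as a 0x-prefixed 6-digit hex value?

0x86CA9A

s_0 = plaintext = 0xFBF315
s_1 = Round(s_0, k_0) = 0x31586C
s_2 = Round(s_1, k_1) = 0x86CA9A
s_3 = Round(s_2, k_2) = 0xA9A0A0
s_4 = Round(s_3, k_3) = 0x0A0BD8
s_5 = Round(s_4, k_4) = 0xBD8F4E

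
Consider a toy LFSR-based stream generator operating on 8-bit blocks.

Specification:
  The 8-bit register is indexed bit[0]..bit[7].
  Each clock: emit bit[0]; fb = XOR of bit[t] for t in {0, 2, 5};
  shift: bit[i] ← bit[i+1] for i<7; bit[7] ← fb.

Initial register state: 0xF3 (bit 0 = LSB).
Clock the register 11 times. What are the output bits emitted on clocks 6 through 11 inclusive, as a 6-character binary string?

111000

reg_0 = 0xF3
clock 1: out=1, reg = 0x79
clock 2: out=1, reg = 0x3C
clock 3: out=0, reg = 0x1E
clock 4: out=0, reg = 0x8F
clock 5: out=1, reg = 0x47
clock 6: out=1, reg = 0x23
clock 7: out=1, reg = 0x11
clock 8: out=1, reg = 0x88
clock 9: out=0, reg = 0x44
clock 10: out=0, reg = 0xA2
clock 11: out=0, reg = 0xD1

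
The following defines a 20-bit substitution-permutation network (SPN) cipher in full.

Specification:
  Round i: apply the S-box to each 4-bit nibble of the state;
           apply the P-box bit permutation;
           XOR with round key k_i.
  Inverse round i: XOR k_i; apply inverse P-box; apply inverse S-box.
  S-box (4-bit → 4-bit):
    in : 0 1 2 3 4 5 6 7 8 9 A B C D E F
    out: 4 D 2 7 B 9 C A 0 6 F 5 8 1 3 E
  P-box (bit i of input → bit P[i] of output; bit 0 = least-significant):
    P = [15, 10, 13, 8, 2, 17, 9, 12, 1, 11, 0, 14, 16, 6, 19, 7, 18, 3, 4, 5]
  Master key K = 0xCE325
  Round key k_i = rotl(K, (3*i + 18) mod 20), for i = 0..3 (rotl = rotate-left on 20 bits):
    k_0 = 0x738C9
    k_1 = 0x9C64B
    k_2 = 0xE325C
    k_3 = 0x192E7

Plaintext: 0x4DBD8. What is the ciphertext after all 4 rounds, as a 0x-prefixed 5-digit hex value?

s_0 = plaintext = 0x4DBD8
s_1 = Round(s_0, k_0) = 0x238E6
s_2 = Round(s_1, k_1) = 0x2E707
s_3 = Round(s_2, k_2) = 0xF7D14
s_4 = Round(s_3, k_3) = 0x10519

0x10519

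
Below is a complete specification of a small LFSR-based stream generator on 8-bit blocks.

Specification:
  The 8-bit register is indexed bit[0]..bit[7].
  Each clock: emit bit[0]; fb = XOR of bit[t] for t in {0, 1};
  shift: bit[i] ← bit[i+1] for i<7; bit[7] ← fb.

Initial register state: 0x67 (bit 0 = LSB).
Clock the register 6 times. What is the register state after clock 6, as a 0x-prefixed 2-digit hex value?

0x51

reg_0 = 0x67
clock 1: out=1, reg = 0x33
clock 2: out=1, reg = 0x19
clock 3: out=1, reg = 0x8C
clock 4: out=0, reg = 0x46
clock 5: out=0, reg = 0xA3
clock 6: out=1, reg = 0x51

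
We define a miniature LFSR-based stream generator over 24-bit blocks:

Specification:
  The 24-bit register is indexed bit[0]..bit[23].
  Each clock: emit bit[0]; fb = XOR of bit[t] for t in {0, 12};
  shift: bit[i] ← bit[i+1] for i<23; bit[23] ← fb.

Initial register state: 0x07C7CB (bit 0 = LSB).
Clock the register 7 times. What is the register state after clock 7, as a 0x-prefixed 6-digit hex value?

reg_0 = 0x07C7CB
clock 1: out=1, reg = 0x83E3E5
clock 2: out=1, reg = 0xC1F1F2
clock 3: out=0, reg = 0xE0F8F9
clock 4: out=1, reg = 0x707C7C
clock 5: out=0, reg = 0xB83E3E
clock 6: out=0, reg = 0xDC1F1F
clock 7: out=1, reg = 0x6E0F8F

0x6E0F8F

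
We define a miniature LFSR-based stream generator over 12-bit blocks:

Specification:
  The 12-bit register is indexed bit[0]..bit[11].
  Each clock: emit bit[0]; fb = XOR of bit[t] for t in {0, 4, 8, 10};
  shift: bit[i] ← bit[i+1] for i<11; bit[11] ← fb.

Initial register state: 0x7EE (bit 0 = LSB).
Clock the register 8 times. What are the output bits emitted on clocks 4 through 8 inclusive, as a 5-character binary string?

reg_0 = 0x7EE
clock 1: out=0, reg = 0x3F7
clock 2: out=1, reg = 0x9FB
clock 3: out=1, reg = 0xCFD
clock 4: out=1, reg = 0xE7E
clock 5: out=0, reg = 0x73F
clock 6: out=1, reg = 0x39F
clock 7: out=1, reg = 0x9CF
clock 8: out=1, reg = 0x4E7

10111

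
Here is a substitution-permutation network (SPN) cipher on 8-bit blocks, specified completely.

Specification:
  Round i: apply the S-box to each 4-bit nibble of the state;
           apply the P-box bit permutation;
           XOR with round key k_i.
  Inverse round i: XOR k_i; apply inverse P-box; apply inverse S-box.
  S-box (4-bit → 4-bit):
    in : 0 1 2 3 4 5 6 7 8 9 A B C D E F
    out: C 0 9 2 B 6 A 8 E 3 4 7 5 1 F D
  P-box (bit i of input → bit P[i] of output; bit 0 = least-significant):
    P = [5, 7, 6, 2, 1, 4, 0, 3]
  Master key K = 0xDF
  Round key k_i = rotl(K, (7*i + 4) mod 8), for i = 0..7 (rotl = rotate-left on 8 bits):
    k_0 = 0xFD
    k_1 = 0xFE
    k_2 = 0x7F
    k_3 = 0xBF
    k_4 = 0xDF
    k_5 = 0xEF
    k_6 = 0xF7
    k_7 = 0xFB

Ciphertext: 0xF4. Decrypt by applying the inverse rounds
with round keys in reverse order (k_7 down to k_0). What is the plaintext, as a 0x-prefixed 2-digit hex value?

0x87

s_0 = ciphertext = 0xF4
s_1 = InvRound(s_0, k_7) = 0xF7
s_2 = InvRound(s_1, k_6) = 0x11
s_3 = InvRound(s_2, k_5) = 0x4E
s_4 = InvRound(s_3, k_4) = 0x53
s_5 = InvRound(s_4, k_3) = 0x7E
s_6 = InvRound(s_5, k_2) = 0xA1
s_7 = InvRound(s_6, k_1) = 0xE0
s_8 = InvRound(s_7, k_0) = 0x87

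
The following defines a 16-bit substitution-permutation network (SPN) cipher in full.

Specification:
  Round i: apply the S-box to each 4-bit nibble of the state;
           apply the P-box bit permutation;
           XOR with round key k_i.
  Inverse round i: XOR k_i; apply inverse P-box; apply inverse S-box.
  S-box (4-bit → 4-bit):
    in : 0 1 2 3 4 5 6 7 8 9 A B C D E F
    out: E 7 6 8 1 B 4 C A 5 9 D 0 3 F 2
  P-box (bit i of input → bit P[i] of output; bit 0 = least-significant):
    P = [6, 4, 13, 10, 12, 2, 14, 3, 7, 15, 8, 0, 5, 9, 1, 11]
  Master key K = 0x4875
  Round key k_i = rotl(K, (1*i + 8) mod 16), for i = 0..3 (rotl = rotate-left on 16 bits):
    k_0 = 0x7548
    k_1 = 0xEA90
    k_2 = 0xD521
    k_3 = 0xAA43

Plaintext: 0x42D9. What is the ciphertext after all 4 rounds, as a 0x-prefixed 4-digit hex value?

0x2083

s_0 = plaintext = 0x42D9
s_1 = Round(s_0, k_0) = 0xC42C
s_2 = Round(s_1, k_1) = 0xAA14
s_3 = Round(s_2, k_2) = 0x8DC4
s_4 = Round(s_3, k_3) = 0x2083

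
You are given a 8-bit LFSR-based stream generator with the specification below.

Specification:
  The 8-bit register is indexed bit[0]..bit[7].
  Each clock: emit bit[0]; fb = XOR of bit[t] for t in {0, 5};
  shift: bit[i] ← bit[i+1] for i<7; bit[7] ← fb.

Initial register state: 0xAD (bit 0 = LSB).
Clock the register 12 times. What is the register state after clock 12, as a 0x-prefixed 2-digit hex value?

reg_0 = 0xAD
clock 1: out=1, reg = 0x56
clock 2: out=0, reg = 0x2B
clock 3: out=1, reg = 0x15
clock 4: out=1, reg = 0x8A
clock 5: out=0, reg = 0x45
clock 6: out=1, reg = 0xA2
clock 7: out=0, reg = 0xD1
clock 8: out=1, reg = 0xE8
clock 9: out=0, reg = 0xF4
clock 10: out=0, reg = 0xFA
clock 11: out=0, reg = 0xFD
clock 12: out=1, reg = 0x7E

0x7E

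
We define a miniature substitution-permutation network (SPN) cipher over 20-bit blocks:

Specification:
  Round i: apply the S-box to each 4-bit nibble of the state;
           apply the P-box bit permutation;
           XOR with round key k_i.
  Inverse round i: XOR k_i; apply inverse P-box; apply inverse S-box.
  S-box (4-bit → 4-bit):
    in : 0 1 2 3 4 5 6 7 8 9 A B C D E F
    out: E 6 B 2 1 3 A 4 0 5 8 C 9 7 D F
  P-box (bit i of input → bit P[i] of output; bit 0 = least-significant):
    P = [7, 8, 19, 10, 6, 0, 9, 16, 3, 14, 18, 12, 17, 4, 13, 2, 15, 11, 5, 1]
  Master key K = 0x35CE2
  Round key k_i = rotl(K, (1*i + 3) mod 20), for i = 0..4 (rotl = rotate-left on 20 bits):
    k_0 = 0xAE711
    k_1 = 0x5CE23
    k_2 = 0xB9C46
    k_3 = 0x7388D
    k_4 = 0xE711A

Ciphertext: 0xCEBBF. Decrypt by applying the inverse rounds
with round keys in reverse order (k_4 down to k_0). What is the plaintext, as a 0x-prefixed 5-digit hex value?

s_0 = ciphertext = 0xCEBBF
s_1 = InvRound(s_0, k_4) = 0xDCA14
s_2 = InvRound(s_1, k_3) = 0x4D219
s_3 = InvRound(s_2, k_2) = 0x62DFB
s_4 = InvRound(s_3, k_1) = 0x4D5E5
s_5 = InvRound(s_4, k_0) = 0x7FB99

0x7FB99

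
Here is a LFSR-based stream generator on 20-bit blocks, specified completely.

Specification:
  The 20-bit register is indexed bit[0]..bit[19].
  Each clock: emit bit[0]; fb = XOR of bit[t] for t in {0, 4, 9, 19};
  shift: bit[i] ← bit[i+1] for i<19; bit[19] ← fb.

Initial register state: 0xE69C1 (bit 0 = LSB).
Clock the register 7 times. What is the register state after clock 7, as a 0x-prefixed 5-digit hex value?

reg_0 = 0xE69C1
clock 1: out=1, reg = 0x734E0
clock 2: out=0, reg = 0x39A70
clock 3: out=0, reg = 0x1CD38
clock 4: out=0, reg = 0x8E69C
clock 5: out=0, reg = 0xC734E
clock 6: out=0, reg = 0x639A7
clock 7: out=1, reg = 0xB1CD3

0xB1CD3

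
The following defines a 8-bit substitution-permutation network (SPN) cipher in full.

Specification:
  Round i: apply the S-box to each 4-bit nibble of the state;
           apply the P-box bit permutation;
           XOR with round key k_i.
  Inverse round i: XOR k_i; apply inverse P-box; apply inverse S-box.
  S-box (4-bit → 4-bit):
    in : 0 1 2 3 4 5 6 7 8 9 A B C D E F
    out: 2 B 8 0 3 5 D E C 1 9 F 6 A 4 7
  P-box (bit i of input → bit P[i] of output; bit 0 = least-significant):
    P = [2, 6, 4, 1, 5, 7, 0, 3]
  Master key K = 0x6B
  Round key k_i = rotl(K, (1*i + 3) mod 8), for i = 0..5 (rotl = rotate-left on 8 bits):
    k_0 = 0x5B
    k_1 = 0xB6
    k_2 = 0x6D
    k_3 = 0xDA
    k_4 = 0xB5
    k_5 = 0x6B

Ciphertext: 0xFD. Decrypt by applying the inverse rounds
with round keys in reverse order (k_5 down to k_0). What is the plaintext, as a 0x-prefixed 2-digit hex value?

0x07

s_0 = ciphertext = 0xFD
s_1 = InvRound(s_0, k_5) = 0x06
s_2 = InvRound(s_1, k_4) = 0xF8
s_3 = InvRound(s_2, k_3) = 0x92
s_4 = InvRound(s_3, k_2) = 0xBB
s_5 = InvRound(s_4, k_1) = 0x89
s_6 = InvRound(s_5, k_0) = 0x07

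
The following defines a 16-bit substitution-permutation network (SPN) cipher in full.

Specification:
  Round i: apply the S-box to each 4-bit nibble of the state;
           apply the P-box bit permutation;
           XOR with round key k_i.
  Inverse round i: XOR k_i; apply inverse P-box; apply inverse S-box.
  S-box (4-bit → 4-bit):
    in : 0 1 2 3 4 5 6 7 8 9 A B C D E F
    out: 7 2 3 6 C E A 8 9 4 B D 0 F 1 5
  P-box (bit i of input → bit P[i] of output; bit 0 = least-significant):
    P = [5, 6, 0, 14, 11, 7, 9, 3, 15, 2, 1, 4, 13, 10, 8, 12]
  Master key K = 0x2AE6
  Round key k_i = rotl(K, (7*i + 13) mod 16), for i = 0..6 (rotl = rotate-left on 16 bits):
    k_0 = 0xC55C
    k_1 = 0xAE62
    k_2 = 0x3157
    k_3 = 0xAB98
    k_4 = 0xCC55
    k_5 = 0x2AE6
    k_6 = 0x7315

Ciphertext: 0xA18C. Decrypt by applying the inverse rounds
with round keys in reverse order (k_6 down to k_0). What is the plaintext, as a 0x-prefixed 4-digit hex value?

0x7429

s_0 = ciphertext = 0xA18C
s_1 = InvRound(s_0, k_6) = 0x7854
s_2 = InvRound(s_1, k_5) = 0x7438
s_3 = InvRound(s_2, k_4) = 0x8280
s_4 = InvRound(s_3, k_3) = 0xF78C
s_5 = InvRound(s_4, k_2) = 0x1B55
s_6 = InvRound(s_5, k_1) = 0xDDCF
s_7 = InvRound(s_6, k_0) = 0x7429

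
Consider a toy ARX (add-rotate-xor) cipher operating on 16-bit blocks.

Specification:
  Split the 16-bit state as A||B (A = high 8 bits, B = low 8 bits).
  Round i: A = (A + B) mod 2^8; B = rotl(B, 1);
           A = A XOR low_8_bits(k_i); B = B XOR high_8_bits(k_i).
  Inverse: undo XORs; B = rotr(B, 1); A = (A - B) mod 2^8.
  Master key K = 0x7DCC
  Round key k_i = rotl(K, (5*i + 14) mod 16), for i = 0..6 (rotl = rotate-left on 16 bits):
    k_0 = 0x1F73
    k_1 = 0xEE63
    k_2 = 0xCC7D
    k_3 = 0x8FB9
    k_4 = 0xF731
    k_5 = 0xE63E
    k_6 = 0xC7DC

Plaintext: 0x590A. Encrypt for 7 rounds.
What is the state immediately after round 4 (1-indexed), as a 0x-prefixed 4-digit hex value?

s_0 = plaintext = 0x590A
s_1 = Round(s_0, k_0) = 0x100B
s_2 = Round(s_1, k_1) = 0x78F8
s_3 = Round(s_2, k_2) = 0x0D3D
s_4 = Round(s_3, k_3) = 0xF3F5
s_5 = Round(s_4, k_4) = 0xD91C
s_6 = Round(s_5, k_5) = 0xCBDE
s_7 = Round(s_6, k_6) = 0x757A

0xF3F5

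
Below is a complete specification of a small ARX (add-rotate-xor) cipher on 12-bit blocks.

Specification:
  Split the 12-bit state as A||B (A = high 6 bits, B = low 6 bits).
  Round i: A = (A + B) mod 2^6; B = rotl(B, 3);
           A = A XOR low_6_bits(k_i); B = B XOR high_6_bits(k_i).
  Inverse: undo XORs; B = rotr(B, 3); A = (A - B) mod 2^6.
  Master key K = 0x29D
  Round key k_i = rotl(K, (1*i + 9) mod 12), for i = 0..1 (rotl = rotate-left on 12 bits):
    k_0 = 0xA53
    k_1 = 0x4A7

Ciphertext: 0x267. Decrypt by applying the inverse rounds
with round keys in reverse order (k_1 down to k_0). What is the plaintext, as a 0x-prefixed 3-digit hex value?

0x6F8

s_0 = ciphertext = 0x267
s_1 = InvRound(s_0, k_1) = 0x02E
s_2 = InvRound(s_1, k_0) = 0x6F8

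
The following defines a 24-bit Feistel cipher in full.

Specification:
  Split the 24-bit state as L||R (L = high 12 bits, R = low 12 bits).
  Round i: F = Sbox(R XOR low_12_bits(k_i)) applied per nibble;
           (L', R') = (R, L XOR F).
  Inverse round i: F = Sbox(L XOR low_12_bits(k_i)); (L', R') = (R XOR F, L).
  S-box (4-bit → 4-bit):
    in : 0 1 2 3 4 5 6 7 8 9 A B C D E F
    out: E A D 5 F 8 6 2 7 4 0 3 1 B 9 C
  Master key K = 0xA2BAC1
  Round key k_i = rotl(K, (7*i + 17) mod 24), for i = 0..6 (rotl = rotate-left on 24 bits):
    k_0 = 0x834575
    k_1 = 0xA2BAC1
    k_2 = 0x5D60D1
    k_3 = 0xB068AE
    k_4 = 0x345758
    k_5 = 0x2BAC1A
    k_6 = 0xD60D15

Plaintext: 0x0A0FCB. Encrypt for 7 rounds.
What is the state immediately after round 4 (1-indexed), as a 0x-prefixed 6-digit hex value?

s_0 = plaintext = 0x0A0FCB
s_1 = Round(s_0, k_0) = 0xFCB099
s_2 = Round(s_1, k_1) = 0x099F4C
s_3 = Round(s_2, k_2) = 0xF4CCD2
s_4 = Round(s_3, k_3) = 0xCD206D
s_5 = Round(s_4, k_4) = 0x06DE8A
s_6 = Round(s_5, k_5) = 0xE8AD23
s_7 = Round(s_6, k_6) = 0xD230DC

0xCD206D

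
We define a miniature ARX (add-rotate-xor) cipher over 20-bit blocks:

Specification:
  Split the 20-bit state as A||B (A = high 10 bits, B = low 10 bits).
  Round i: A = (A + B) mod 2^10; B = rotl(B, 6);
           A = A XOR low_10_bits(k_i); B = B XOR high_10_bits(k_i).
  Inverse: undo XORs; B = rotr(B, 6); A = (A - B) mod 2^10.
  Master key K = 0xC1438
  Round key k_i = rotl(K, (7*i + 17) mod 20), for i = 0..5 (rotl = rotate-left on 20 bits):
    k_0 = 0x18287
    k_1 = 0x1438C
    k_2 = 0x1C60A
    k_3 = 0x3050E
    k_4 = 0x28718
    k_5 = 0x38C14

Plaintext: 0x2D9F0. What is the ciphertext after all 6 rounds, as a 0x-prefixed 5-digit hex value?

s_0 = plaintext = 0x2D9F0
s_1 = Round(s_0, k_0) = 0x0847F
s_2 = Round(s_1, k_1) = 0xCB397
s_3 = Round(s_2, k_2) = 0x32588
s_4 = Round(s_3, k_3) = 0xD7ED9
s_5 = Round(s_4, k_4) = 0x482CC
s_6 = Round(s_5, k_5) = 0xFE3CF

0xFE3CF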